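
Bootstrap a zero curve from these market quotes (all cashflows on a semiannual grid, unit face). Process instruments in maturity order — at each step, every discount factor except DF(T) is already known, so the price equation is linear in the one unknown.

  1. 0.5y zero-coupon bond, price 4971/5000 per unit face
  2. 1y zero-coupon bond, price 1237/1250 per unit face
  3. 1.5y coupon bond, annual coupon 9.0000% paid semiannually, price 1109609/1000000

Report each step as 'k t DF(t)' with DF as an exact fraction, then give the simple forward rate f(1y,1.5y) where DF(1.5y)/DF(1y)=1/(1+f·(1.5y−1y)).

1 1/2 4971/5000
2 1 1237/1250
3 3/2 2441/2500
f(1y,1.5y) = ((1237/1250)/(2441/2500) − 1)/(1/2) = 66/2441 ≈ 2.7038%

step 1 [0.5y] zero: DF = P = 4971/5000 ≈ 0.994200
step 2 [1y] zero: DF = P = 1237/1250 ≈ 0.989600
step 3 [1.5y] bond c/2=9/200: DF=(1109609/1000000 − 9/200·(0.994200+0.989600))/(1+9/200) = 2441/2500 ≈ 0.976400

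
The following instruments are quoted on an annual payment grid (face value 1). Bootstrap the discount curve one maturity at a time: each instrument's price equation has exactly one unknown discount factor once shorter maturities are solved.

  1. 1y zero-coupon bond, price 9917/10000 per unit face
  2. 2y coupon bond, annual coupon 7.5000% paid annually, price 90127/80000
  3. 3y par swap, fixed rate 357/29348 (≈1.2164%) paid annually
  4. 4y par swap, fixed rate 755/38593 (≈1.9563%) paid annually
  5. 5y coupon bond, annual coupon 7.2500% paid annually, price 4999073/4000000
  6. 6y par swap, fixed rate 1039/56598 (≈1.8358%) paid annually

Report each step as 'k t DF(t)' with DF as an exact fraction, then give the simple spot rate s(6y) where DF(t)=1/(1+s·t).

1 1 9917/10000
2 2 2447/2500
3 3 9643/10000
4 4 1849/2000
5 5 2261/2500
6 6 8961/10000
s(6y) = (1/(8961/10000) − 1)/(6) = 1039/53766 ≈ 1.9324%

step 1 [1y] zero: DF = P = 9917/10000 ≈ 0.991700
step 2 [2y] bond c/1=3/40: DF=(90127/80000 − 3/40·(0.991700))/(1+3/40) = 2447/2500 ≈ 0.978800
step 3 [3y] swap r/1=357/29348: DF=(1 − 357/29348·(0.991700+0.978800))/(1+357/29348) = 9643/10000 ≈ 0.964300
step 4 [4y] swap r/1=755/38593: DF=(1 − 755/38593·(0.991700+0.978800+0.964300))/(1+755/38593) = 1849/2000 ≈ 0.924500
step 5 [5y] bond c/1=29/400: DF=(4999073/4000000 − 29/400·(0.991700+0.978800+0.964300+0.924500))/(1+29/400) = 2261/2500 ≈ 0.904400
step 6 [6y] swap r/1=1039/56598: DF=(1 − 1039/56598·(0.991700+0.978800+0.964300+0.924500+0.904400))/(1+1039/56598) = 8961/10000 ≈ 0.896100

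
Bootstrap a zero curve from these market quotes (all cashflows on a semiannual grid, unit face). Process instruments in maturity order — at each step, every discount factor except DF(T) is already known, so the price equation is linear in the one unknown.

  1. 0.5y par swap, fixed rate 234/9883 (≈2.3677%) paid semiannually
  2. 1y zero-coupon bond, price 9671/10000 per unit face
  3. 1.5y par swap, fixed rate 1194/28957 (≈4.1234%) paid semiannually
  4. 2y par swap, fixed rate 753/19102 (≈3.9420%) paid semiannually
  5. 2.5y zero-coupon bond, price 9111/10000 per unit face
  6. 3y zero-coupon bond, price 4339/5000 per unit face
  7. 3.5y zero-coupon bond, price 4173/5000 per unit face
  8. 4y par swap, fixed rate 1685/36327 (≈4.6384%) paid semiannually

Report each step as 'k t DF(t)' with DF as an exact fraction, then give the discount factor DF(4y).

step 1 [0.5y] swap r/2=117/9883: DF=(1 − 117/9883·(0))/(1+117/9883) = 9883/10000 ≈ 0.988300
step 2 [1y] zero: DF = P = 9671/10000 ≈ 0.967100
step 3 [1.5y] swap r/2=597/28957: DF=(1 − 597/28957·(0.988300+0.967100))/(1+597/28957) = 9403/10000 ≈ 0.940300
step 4 [2y] swap r/2=753/38204: DF=(1 − 753/38204·(0.988300+0.967100+0.940300))/(1+753/38204) = 9247/10000 ≈ 0.924700
step 5 [2.5y] zero: DF = P = 9111/10000 ≈ 0.911100
step 6 [3y] zero: DF = P = 4339/5000 ≈ 0.867800
step 7 [3.5y] zero: DF = P = 4173/5000 ≈ 0.834600
step 8 [4y] swap r/2=1685/72654: DF=(1 − 1685/72654·(0.988300+0.967100+0.940300+0.924700+0.911100+0.867800+0.834600))/(1+1685/72654) = 1663/2000 ≈ 0.831500

1 1/2 9883/10000
2 1 9671/10000
3 3/2 9403/10000
4 2 9247/10000
5 5/2 9111/10000
6 3 4339/5000
7 7/2 4173/5000
8 4 1663/2000
DF(4y) = 1663/2000 ≈ 0.831500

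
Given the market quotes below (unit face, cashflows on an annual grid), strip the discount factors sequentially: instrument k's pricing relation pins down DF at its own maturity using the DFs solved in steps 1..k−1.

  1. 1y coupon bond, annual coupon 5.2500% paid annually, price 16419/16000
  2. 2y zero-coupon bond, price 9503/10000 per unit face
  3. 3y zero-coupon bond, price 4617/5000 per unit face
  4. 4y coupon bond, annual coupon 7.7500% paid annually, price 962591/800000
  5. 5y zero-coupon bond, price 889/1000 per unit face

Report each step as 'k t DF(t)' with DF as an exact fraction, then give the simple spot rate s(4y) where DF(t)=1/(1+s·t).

step 1 [1y] bond c/1=21/400: DF=(16419/16000 − 21/400·(0))/(1+21/400) = 39/40 ≈ 0.975000
step 2 [2y] zero: DF = P = 9503/10000 ≈ 0.950300
step 3 [3y] zero: DF = P = 4617/5000 ≈ 0.923400
step 4 [4y] bond c/1=31/400: DF=(962591/800000 − 31/400·(0.975000+0.950300+0.923400))/(1+31/400) = 4559/5000 ≈ 0.911800
step 5 [5y] zero: DF = P = 889/1000 ≈ 0.889000

1 1 39/40
2 2 9503/10000
3 3 4617/5000
4 4 4559/5000
5 5 889/1000
s(4y) = (1/(4559/5000) − 1)/(4) = 441/18236 ≈ 2.4183%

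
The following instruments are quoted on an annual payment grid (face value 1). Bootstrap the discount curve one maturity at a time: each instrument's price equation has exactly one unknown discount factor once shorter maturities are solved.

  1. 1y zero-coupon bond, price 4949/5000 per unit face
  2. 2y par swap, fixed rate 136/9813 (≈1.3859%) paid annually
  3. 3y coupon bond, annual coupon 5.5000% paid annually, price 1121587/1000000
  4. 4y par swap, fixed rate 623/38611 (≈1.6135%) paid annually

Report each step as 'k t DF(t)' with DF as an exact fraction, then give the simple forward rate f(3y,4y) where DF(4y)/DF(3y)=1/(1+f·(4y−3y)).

1 1 4949/5000
2 2 608/625
3 3 1201/1250
4 4 9377/10000
f(3y,4y) = ((1201/1250)/(9377/10000) − 1)/(1) = 231/9377 ≈ 2.4635%

step 1 [1y] zero: DF = P = 4949/5000 ≈ 0.989800
step 2 [2y] swap r/1=136/9813: DF=(1 − 136/9813·(0.989800))/(1+136/9813) = 608/625 ≈ 0.972800
step 3 [3y] bond c/1=11/200: DF=(1121587/1000000 − 11/200·(0.989800+0.972800))/(1+11/200) = 1201/1250 ≈ 0.960800
step 4 [4y] swap r/1=623/38611: DF=(1 − 623/38611·(0.989800+0.972800+0.960800))/(1+623/38611) = 9377/10000 ≈ 0.937700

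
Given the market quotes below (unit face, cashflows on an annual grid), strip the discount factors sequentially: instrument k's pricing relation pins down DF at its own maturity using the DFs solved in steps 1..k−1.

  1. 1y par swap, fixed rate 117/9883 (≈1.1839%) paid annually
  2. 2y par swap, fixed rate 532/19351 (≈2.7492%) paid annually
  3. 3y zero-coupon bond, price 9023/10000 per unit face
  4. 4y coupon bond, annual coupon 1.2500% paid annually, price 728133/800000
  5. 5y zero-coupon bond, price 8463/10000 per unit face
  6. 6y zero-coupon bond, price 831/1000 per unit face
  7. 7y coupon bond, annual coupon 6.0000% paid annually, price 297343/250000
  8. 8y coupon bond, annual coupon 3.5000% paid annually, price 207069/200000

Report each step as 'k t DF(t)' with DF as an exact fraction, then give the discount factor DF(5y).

step 1 [1y] swap r/1=117/9883: DF=(1 − 117/9883·(0))/(1+117/9883) = 9883/10000 ≈ 0.988300
step 2 [2y] swap r/1=532/19351: DF=(1 − 532/19351·(0.988300))/(1+532/19351) = 2367/2500 ≈ 0.946800
step 3 [3y] zero: DF = P = 9023/10000 ≈ 0.902300
step 4 [4y] bond c/1=1/80: DF=(728133/800000 − 1/80·(0.988300+0.946800+0.902300))/(1+1/80) = 8639/10000 ≈ 0.863900
step 5 [5y] zero: DF = P = 8463/10000 ≈ 0.846300
step 6 [6y] zero: DF = P = 831/1000 ≈ 0.831000
step 7 [7y] bond c/1=3/50: DF=(297343/250000 − 3/50·(0.988300+0.946800+0.902300+0.863900+0.846300+0.831000))/(1+3/50) = 511/625 ≈ 0.817600
step 8 [8y] bond c/1=7/200: DF=(207069/200000 − 7/200·(0.988300+0.946800+0.902300+0.863900+0.846300+0.831000+0.817600))/(1+7/200) = 1977/2500 ≈ 0.790800

1 1 9883/10000
2 2 2367/2500
3 3 9023/10000
4 4 8639/10000
5 5 8463/10000
6 6 831/1000
7 7 511/625
8 8 1977/2500
DF(5y) = 8463/10000 ≈ 0.846300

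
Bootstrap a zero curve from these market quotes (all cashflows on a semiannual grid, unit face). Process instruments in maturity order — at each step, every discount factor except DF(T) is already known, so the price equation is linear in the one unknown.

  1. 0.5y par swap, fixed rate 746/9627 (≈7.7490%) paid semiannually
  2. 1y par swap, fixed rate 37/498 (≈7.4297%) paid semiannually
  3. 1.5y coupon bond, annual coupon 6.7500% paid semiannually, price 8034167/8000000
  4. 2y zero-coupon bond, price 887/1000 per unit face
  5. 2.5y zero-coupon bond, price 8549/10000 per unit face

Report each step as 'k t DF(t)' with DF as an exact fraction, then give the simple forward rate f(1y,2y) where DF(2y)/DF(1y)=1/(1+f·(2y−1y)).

step 1 [0.5y] swap r/2=373/9627: DF=(1 − 373/9627·(0))/(1+373/9627) = 9627/10000 ≈ 0.962700
step 2 [1y] swap r/2=37/996: DF=(1 − 37/996·(0.962700))/(1+37/996) = 9297/10000 ≈ 0.929700
step 3 [1.5y] bond c/2=27/800: DF=(8034167/8000000 − 27/800·(0.962700+0.929700))/(1+27/800) = 9097/10000 ≈ 0.909700
step 4 [2y] zero: DF = P = 887/1000 ≈ 0.887000
step 5 [2.5y] zero: DF = P = 8549/10000 ≈ 0.854900

1 1/2 9627/10000
2 1 9297/10000
3 3/2 9097/10000
4 2 887/1000
5 5/2 8549/10000
f(1y,2y) = ((9297/10000)/(887/1000) − 1)/(1) = 427/8870 ≈ 4.8140%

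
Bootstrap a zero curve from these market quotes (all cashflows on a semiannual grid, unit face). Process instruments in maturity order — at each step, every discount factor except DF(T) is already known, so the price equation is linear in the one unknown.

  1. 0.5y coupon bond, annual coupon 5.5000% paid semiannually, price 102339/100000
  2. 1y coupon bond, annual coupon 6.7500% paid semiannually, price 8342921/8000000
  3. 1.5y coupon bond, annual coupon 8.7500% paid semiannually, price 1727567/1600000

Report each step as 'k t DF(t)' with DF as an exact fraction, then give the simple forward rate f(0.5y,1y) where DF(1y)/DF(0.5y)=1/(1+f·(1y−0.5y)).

1 1/2 249/250
2 1 9763/10000
3 3/2 4759/5000
f(0.5y,1y) = ((249/250)/(9763/10000) − 1)/(1/2) = 394/9763 ≈ 4.0356%

step 1 [0.5y] bond c/2=11/400: DF=(102339/100000 − 11/400·(0))/(1+11/400) = 249/250 ≈ 0.996000
step 2 [1y] bond c/2=27/800: DF=(8342921/8000000 − 27/800·(0.996000))/(1+27/800) = 9763/10000 ≈ 0.976300
step 3 [1.5y] bond c/2=7/160: DF=(1727567/1600000 − 7/160·(0.996000+0.976300))/(1+7/160) = 4759/5000 ≈ 0.951800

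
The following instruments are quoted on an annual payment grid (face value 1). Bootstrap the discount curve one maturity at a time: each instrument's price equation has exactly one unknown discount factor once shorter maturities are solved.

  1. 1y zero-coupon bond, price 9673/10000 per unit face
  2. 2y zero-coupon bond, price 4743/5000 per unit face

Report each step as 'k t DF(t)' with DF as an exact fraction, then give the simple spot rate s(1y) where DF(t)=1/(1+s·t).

1 1 9673/10000
2 2 4743/5000
s(1y) = (1/(9673/10000) − 1)/(1) = 327/9673 ≈ 3.3805%

step 1 [1y] zero: DF = P = 9673/10000 ≈ 0.967300
step 2 [2y] zero: DF = P = 4743/5000 ≈ 0.948600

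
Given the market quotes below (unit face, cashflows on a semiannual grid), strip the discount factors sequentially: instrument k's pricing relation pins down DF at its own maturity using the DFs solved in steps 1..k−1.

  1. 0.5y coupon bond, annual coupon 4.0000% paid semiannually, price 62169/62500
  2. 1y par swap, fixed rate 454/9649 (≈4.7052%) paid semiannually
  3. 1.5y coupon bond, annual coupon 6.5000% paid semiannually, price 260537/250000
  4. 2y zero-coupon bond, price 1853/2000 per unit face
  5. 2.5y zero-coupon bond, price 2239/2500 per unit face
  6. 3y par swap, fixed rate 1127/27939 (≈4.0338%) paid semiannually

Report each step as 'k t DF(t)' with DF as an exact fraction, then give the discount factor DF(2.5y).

1 1/2 1219/1250
2 1 4773/5000
3 3/2 4743/5000
4 2 1853/2000
5 5/2 2239/2500
6 3 8873/10000
DF(2.5y) = 2239/2500 ≈ 0.895600

step 1 [0.5y] bond c/2=1/50: DF=(62169/62500 − 1/50·(0))/(1+1/50) = 1219/1250 ≈ 0.975200
step 2 [1y] swap r/2=227/9649: DF=(1 − 227/9649·(0.975200))/(1+227/9649) = 4773/5000 ≈ 0.954600
step 3 [1.5y] bond c/2=13/400: DF=(260537/250000 − 13/400·(0.975200+0.954600))/(1+13/400) = 4743/5000 ≈ 0.948600
step 4 [2y] zero: DF = P = 1853/2000 ≈ 0.926500
step 5 [2.5y] zero: DF = P = 2239/2500 ≈ 0.895600
step 6 [3y] swap r/2=1127/55878: DF=(1 − 1127/55878·(0.975200+0.954600+0.948600+0.926500+0.895600))/(1+1127/55878) = 8873/10000 ≈ 0.887300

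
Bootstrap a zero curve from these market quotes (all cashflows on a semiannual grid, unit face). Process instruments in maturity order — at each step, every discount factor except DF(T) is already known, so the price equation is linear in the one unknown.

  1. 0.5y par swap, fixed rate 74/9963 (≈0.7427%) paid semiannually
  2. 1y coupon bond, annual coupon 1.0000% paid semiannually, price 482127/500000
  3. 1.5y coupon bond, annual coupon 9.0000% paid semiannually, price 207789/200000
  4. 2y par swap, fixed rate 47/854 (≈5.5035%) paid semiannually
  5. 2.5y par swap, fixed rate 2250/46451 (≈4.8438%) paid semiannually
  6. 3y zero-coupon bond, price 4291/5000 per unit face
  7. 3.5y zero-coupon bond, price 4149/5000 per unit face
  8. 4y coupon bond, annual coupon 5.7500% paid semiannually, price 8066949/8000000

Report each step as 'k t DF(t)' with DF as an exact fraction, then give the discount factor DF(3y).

step 1 [0.5y] swap r/2=37/9963: DF=(1 − 37/9963·(0))/(1+37/9963) = 9963/10000 ≈ 0.996300
step 2 [1y] bond c/2=1/200: DF=(482127/500000 − 1/200·(0.996300))/(1+1/200) = 1909/2000 ≈ 0.954500
step 3 [1.5y] bond c/2=9/200: DF=(207789/200000 − 9/200·(0.996300+0.954500))/(1+9/200) = 4551/5000 ≈ 0.910200
step 4 [2y] swap r/2=47/1708: DF=(1 − 47/1708·(0.996300+0.954500+0.910200))/(1+47/1708) = 4483/5000 ≈ 0.896600
step 5 [2.5y] swap r/2=1125/46451: DF=(1 − 1125/46451·(0.996300+0.954500+0.910200+0.896600))/(1+1125/46451) = 71/80 ≈ 0.887500
step 6 [3y] zero: DF = P = 4291/5000 ≈ 0.858200
step 7 [3.5y] zero: DF = P = 4149/5000 ≈ 0.829800
step 8 [4y] bond c/2=23/800: DF=(8066949/8000000 − 23/800·(0.996300+0.954500+0.910200+0.896600+0.887500+0.858200+0.829800))/(1+23/800) = 502/625 ≈ 0.803200

1 1/2 9963/10000
2 1 1909/2000
3 3/2 4551/5000
4 2 4483/5000
5 5/2 71/80
6 3 4291/5000
7 7/2 4149/5000
8 4 502/625
DF(3y) = 4291/5000 ≈ 0.858200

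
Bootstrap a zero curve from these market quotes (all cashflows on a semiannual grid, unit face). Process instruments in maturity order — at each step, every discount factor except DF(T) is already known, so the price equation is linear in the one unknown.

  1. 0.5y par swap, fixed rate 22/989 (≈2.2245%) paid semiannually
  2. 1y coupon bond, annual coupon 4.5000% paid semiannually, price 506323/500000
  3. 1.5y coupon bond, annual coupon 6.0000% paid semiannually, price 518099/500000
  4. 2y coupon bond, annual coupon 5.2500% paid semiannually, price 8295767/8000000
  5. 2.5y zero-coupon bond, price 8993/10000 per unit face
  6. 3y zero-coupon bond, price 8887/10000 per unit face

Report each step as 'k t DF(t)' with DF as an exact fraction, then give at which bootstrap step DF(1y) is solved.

1 1/2 989/1000
2 1 4843/5000
3 3/2 949/1000
4 2 9361/10000
5 5/2 8993/10000
6 3 8887/10000
DF(1y) is solved at step 2

step 1 [0.5y] swap r/2=11/989: DF=(1 − 11/989·(0))/(1+11/989) = 989/1000 ≈ 0.989000
step 2 [1y] bond c/2=9/400: DF=(506323/500000 − 9/400·(0.989000))/(1+9/400) = 4843/5000 ≈ 0.968600
step 3 [1.5y] bond c/2=3/100: DF=(518099/500000 − 3/100·(0.989000+0.968600))/(1+3/100) = 949/1000 ≈ 0.949000
step 4 [2y] bond c/2=21/800: DF=(8295767/8000000 − 21/800·(0.989000+0.968600+0.949000))/(1+21/800) = 9361/10000 ≈ 0.936100
step 5 [2.5y] zero: DF = P = 8993/10000 ≈ 0.899300
step 6 [3y] zero: DF = P = 8887/10000 ≈ 0.888700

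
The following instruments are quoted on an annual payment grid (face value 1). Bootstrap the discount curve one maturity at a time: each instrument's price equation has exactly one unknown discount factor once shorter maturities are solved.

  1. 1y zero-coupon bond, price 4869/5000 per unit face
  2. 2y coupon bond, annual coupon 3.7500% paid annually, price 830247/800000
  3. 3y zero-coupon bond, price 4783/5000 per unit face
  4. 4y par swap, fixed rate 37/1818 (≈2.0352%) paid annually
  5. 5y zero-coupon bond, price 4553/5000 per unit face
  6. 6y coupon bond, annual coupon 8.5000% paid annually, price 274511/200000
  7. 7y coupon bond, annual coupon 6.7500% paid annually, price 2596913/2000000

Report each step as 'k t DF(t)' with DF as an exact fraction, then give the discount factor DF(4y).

1 1 4869/5000
2 2 9651/10000
3 3 4783/5000
4 4 9223/10000
5 5 4553/5000
6 6 4473/5000
7 7 538/625
DF(4y) = 9223/10000 ≈ 0.922300

step 1 [1y] zero: DF = P = 4869/5000 ≈ 0.973800
step 2 [2y] bond c/1=3/80: DF=(830247/800000 − 3/80·(0.973800))/(1+3/80) = 9651/10000 ≈ 0.965100
step 3 [3y] zero: DF = P = 4783/5000 ≈ 0.956600
step 4 [4y] swap r/1=37/1818: DF=(1 − 37/1818·(0.973800+0.965100+0.956600))/(1+37/1818) = 9223/10000 ≈ 0.922300
step 5 [5y] zero: DF = P = 4553/5000 ≈ 0.910600
step 6 [6y] bond c/1=17/200: DF=(274511/200000 − 17/200·(0.973800+0.965100+0.956600+0.922300+0.910600))/(1+17/200) = 4473/5000 ≈ 0.894600
step 7 [7y] bond c/1=27/400: DF=(2596913/2000000 − 27/400·(0.973800+0.965100+0.956600+0.922300+0.910600+0.894600))/(1+27/400) = 538/625 ≈ 0.860800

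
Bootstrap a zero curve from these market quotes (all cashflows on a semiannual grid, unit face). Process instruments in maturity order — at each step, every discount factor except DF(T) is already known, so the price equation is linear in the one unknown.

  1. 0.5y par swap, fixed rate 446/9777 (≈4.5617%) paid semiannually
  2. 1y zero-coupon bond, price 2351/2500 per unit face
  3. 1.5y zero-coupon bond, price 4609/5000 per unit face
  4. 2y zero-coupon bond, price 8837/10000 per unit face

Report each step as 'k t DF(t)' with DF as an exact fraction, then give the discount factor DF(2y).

1 1/2 9777/10000
2 1 2351/2500
3 3/2 4609/5000
4 2 8837/10000
DF(2y) = 8837/10000 ≈ 0.883700

step 1 [0.5y] swap r/2=223/9777: DF=(1 − 223/9777·(0))/(1+223/9777) = 9777/10000 ≈ 0.977700
step 2 [1y] zero: DF = P = 2351/2500 ≈ 0.940400
step 3 [1.5y] zero: DF = P = 4609/5000 ≈ 0.921800
step 4 [2y] zero: DF = P = 8837/10000 ≈ 0.883700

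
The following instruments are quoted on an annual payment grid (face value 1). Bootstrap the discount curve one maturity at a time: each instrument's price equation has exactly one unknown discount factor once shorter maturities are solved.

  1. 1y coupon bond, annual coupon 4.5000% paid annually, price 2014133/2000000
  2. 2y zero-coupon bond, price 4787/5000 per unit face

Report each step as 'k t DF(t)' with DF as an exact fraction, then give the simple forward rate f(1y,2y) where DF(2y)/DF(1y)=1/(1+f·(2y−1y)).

1 1 9637/10000
2 2 4787/5000
f(1y,2y) = ((9637/10000)/(4787/5000) − 1)/(1) = 63/9574 ≈ 0.6580%

step 1 [1y] bond c/1=9/200: DF=(2014133/2000000 − 9/200·(0))/(1+9/200) = 9637/10000 ≈ 0.963700
step 2 [2y] zero: DF = P = 4787/5000 ≈ 0.957400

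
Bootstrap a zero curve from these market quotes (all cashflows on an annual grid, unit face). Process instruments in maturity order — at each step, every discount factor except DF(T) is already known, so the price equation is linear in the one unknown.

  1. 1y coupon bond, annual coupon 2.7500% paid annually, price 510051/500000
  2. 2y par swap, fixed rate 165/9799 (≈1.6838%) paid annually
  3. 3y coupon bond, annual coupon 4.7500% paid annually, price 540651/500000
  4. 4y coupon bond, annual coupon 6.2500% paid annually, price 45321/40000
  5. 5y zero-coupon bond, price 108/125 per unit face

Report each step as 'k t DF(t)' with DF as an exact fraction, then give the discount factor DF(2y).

step 1 [1y] bond c/1=11/400: DF=(510051/500000 − 11/400·(0))/(1+11/400) = 1241/1250 ≈ 0.992800
step 2 [2y] swap r/1=165/9799: DF=(1 − 165/9799·(0.992800))/(1+165/9799) = 967/1000 ≈ 0.967000
step 3 [3y] bond c/1=19/400: DF=(540651/500000 − 19/400·(0.992800+0.967000))/(1+19/400) = 4717/5000 ≈ 0.943400
step 4 [4y] bond c/1=1/16: DF=(45321/40000 − 1/16·(0.992800+0.967000+0.943400))/(1+1/16) = 2239/2500 ≈ 0.895600
step 5 [5y] zero: DF = P = 108/125 ≈ 0.864000

1 1 1241/1250
2 2 967/1000
3 3 4717/5000
4 4 2239/2500
5 5 108/125
DF(2y) = 967/1000 ≈ 0.967000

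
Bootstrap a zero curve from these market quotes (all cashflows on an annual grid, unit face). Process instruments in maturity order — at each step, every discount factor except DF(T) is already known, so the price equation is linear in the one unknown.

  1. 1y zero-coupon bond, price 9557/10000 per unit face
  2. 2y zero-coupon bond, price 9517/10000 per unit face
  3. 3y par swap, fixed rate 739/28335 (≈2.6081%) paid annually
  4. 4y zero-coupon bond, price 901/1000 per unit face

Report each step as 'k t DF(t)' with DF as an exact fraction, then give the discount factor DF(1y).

step 1 [1y] zero: DF = P = 9557/10000 ≈ 0.955700
step 2 [2y] zero: DF = P = 9517/10000 ≈ 0.951700
step 3 [3y] swap r/1=739/28335: DF=(1 − 739/28335·(0.955700+0.951700))/(1+739/28335) = 9261/10000 ≈ 0.926100
step 4 [4y] zero: DF = P = 901/1000 ≈ 0.901000

1 1 9557/10000
2 2 9517/10000
3 3 9261/10000
4 4 901/1000
DF(1y) = 9557/10000 ≈ 0.955700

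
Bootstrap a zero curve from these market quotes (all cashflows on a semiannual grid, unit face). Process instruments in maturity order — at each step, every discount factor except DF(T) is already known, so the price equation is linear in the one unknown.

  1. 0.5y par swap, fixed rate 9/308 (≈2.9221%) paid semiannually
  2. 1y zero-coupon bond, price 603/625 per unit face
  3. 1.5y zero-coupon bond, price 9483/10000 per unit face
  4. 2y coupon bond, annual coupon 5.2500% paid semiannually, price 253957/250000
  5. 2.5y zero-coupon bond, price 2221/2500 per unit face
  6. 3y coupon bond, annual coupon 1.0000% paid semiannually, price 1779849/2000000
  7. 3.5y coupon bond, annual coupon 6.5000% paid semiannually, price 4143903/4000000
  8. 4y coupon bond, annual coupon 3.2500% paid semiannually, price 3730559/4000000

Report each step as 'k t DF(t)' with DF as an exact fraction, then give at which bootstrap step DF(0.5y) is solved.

1 1/2 616/625
2 1 603/625
3 3/2 9483/10000
4 2 9157/10000
5 5/2 2221/2500
6 3 8621/10000
7 7/2 4141/5000
8 4 1631/2000
DF(0.5y) is solved at step 1

step 1 [0.5y] swap r/2=9/616: DF=(1 − 9/616·(0))/(1+9/616) = 616/625 ≈ 0.985600
step 2 [1y] zero: DF = P = 603/625 ≈ 0.964800
step 3 [1.5y] zero: DF = P = 9483/10000 ≈ 0.948300
step 4 [2y] bond c/2=21/800: DF=(253957/250000 − 21/800·(0.985600+0.964800+0.948300))/(1+21/800) = 9157/10000 ≈ 0.915700
step 5 [2.5y] zero: DF = P = 2221/2500 ≈ 0.888400
step 6 [3y] bond c/2=1/200: DF=(1779849/2000000 − 1/200·(0.985600+0.964800+0.948300+0.915700+0.888400))/(1+1/200) = 8621/10000 ≈ 0.862100
step 7 [3.5y] bond c/2=13/400: DF=(4143903/4000000 − 13/400·(0.985600+0.964800+0.948300+0.915700+0.888400+0.862100))/(1+13/400) = 4141/5000 ≈ 0.828200
step 8 [4y] bond c/2=13/800: DF=(3730559/4000000 − 13/800·(0.985600+0.964800+0.948300+0.915700+0.888400+0.862100+0.828200))/(1+13/800) = 1631/2000 ≈ 0.815500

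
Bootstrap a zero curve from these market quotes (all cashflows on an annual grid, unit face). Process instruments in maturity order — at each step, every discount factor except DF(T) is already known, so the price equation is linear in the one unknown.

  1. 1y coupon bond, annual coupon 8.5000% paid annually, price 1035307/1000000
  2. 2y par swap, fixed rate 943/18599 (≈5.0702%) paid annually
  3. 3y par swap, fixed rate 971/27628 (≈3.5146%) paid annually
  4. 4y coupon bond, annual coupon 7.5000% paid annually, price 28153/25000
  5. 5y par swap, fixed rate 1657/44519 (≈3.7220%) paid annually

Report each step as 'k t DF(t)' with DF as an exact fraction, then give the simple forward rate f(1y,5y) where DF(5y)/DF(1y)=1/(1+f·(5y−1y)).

1 1 4771/5000
2 2 9057/10000
3 3 9029/10000
4 4 2137/2500
5 5 8343/10000
f(1y,5y) = ((4771/5000)/(8343/10000) − 1)/(4) = 1199/33372 ≈ 3.5928%

step 1 [1y] bond c/1=17/200: DF=(1035307/1000000 − 17/200·(0))/(1+17/200) = 4771/5000 ≈ 0.954200
step 2 [2y] swap r/1=943/18599: DF=(1 − 943/18599·(0.954200))/(1+943/18599) = 9057/10000 ≈ 0.905700
step 3 [3y] swap r/1=971/27628: DF=(1 − 971/27628·(0.954200+0.905700))/(1+971/27628) = 9029/10000 ≈ 0.902900
step 4 [4y] bond c/1=3/40: DF=(28153/25000 − 3/40·(0.954200+0.905700+0.902900))/(1+3/40) = 2137/2500 ≈ 0.854800
step 5 [5y] swap r/1=1657/44519: DF=(1 − 1657/44519·(0.954200+0.905700+0.902900+0.854800))/(1+1657/44519) = 8343/10000 ≈ 0.834300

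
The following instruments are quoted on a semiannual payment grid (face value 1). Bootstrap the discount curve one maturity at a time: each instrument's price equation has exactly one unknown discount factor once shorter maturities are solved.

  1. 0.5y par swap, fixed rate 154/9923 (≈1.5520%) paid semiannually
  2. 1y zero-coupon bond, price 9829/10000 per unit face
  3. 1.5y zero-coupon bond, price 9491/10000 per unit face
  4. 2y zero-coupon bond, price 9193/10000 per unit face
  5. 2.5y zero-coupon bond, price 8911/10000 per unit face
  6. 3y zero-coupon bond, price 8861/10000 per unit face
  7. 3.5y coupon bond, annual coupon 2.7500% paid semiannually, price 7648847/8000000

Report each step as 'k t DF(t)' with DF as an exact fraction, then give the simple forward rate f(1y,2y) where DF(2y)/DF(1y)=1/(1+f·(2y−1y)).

1 1/2 9923/10000
2 1 9829/10000
3 3/2 9491/10000
4 2 9193/10000
5 5/2 8911/10000
6 3 8861/10000
7 7/2 8669/10000
f(1y,2y) = ((9829/10000)/(9193/10000) − 1)/(1) = 636/9193 ≈ 6.9183%

step 1 [0.5y] swap r/2=77/9923: DF=(1 − 77/9923·(0))/(1+77/9923) = 9923/10000 ≈ 0.992300
step 2 [1y] zero: DF = P = 9829/10000 ≈ 0.982900
step 3 [1.5y] zero: DF = P = 9491/10000 ≈ 0.949100
step 4 [2y] zero: DF = P = 9193/10000 ≈ 0.919300
step 5 [2.5y] zero: DF = P = 8911/10000 ≈ 0.891100
step 6 [3y] zero: DF = P = 8861/10000 ≈ 0.886100
step 7 [3.5y] bond c/2=11/800: DF=(7648847/8000000 − 11/800·(0.992300+0.982900+0.949100+0.919300+0.891100+0.886100))/(1+11/800) = 8669/10000 ≈ 0.866900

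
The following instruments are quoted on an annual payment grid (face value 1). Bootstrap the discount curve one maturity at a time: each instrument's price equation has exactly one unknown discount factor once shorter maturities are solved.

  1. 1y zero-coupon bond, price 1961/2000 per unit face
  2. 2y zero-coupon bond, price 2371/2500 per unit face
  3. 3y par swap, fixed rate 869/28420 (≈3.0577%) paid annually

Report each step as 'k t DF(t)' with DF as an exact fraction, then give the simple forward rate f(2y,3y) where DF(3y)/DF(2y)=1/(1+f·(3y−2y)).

step 1 [1y] zero: DF = P = 1961/2000 ≈ 0.980500
step 2 [2y] zero: DF = P = 2371/2500 ≈ 0.948400
step 3 [3y] swap r/1=869/28420: DF=(1 − 869/28420·(0.980500+0.948400))/(1+869/28420) = 9131/10000 ≈ 0.913100

1 1 1961/2000
2 2 2371/2500
3 3 9131/10000
f(2y,3y) = ((2371/2500)/(9131/10000) − 1)/(1) = 353/9131 ≈ 3.8660%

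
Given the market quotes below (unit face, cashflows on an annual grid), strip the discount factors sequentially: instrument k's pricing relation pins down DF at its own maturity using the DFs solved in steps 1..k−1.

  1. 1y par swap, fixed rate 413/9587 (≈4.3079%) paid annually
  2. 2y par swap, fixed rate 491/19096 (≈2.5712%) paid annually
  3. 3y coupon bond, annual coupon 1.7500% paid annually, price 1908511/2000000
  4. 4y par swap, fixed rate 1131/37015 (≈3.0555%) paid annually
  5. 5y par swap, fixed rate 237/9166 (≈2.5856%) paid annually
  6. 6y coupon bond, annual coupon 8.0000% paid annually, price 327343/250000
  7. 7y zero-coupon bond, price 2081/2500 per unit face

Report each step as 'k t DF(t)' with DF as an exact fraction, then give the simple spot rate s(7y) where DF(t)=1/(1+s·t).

1 1 9587/10000
2 2 9509/10000
3 3 181/200
4 4 8869/10000
5 5 1763/2000
6 6 8729/10000
7 7 2081/2500
s(7y) = (1/(2081/2500) − 1)/(7) = 419/14567 ≈ 2.8764%

step 1 [1y] swap r/1=413/9587: DF=(1 − 413/9587·(0))/(1+413/9587) = 9587/10000 ≈ 0.958700
step 2 [2y] swap r/1=491/19096: DF=(1 − 491/19096·(0.958700))/(1+491/19096) = 9509/10000 ≈ 0.950900
step 3 [3y] bond c/1=7/400: DF=(1908511/2000000 − 7/400·(0.958700+0.950900))/(1+7/400) = 181/200 ≈ 0.905000
step 4 [4y] swap r/1=1131/37015: DF=(1 − 1131/37015·(0.958700+0.950900+0.905000))/(1+1131/37015) = 8869/10000 ≈ 0.886900
step 5 [5y] swap r/1=237/9166: DF=(1 − 237/9166·(0.958700+0.950900+0.905000+0.886900))/(1+237/9166) = 1763/2000 ≈ 0.881500
step 6 [6y] bond c/1=2/25: DF=(327343/250000 − 2/25·(0.958700+0.950900+0.905000+0.886900+0.881500))/(1+2/25) = 8729/10000 ≈ 0.872900
step 7 [7y] zero: DF = P = 2081/2500 ≈ 0.832400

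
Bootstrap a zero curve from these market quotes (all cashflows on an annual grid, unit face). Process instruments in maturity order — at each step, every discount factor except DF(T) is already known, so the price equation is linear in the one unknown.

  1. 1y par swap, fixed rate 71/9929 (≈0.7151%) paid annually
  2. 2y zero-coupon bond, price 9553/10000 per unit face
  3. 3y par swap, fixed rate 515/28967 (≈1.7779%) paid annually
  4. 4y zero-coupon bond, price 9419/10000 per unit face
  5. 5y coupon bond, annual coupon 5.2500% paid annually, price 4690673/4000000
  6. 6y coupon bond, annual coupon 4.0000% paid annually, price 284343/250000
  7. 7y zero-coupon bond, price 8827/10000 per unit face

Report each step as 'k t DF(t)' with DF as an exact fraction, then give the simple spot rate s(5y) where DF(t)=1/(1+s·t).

1 1 9929/10000
2 2 9553/10000
3 3 1897/2000
4 4 9419/10000
5 5 9227/10000
6 6 1821/2000
7 7 8827/10000
s(5y) = (1/(9227/10000) − 1)/(5) = 773/46135 ≈ 1.6755%

step 1 [1y] swap r/1=71/9929: DF=(1 − 71/9929·(0))/(1+71/9929) = 9929/10000 ≈ 0.992900
step 2 [2y] zero: DF = P = 9553/10000 ≈ 0.955300
step 3 [3y] swap r/1=515/28967: DF=(1 − 515/28967·(0.992900+0.955300))/(1+515/28967) = 1897/2000 ≈ 0.948500
step 4 [4y] zero: DF = P = 9419/10000 ≈ 0.941900
step 5 [5y] bond c/1=21/400: DF=(4690673/4000000 − 21/400·(0.992900+0.955300+0.948500+0.941900))/(1+21/400) = 9227/10000 ≈ 0.922700
step 6 [6y] bond c/1=1/25: DF=(284343/250000 − 1/25·(0.992900+0.955300+0.948500+0.941900+0.922700))/(1+1/25) = 1821/2000 ≈ 0.910500
step 7 [7y] zero: DF = P = 8827/10000 ≈ 0.882700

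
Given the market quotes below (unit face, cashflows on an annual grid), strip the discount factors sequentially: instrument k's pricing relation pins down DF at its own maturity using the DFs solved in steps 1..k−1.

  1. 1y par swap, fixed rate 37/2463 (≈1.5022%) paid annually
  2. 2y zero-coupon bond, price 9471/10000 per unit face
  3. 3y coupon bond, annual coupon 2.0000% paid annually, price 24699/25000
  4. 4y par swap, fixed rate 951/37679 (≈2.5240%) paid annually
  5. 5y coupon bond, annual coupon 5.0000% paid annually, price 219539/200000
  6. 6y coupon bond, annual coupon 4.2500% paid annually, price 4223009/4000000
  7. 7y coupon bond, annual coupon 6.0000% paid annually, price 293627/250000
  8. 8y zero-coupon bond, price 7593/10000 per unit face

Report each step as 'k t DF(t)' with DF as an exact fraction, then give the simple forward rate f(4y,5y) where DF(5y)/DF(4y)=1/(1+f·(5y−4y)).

1 1 2463/2500
2 2 9471/10000
3 3 9307/10000
4 4 9049/10000
5 5 433/500
6 6 4119/5000
7 7 7991/10000
8 8 7593/10000
f(4y,5y) = ((9049/10000)/(433/500) − 1)/(1) = 389/8660 ≈ 4.4919%

step 1 [1y] swap r/1=37/2463: DF=(1 − 37/2463·(0))/(1+37/2463) = 2463/2500 ≈ 0.985200
step 2 [2y] zero: DF = P = 9471/10000 ≈ 0.947100
step 3 [3y] bond c/1=1/50: DF=(24699/25000 − 1/50·(0.985200+0.947100))/(1+1/50) = 9307/10000 ≈ 0.930700
step 4 [4y] swap r/1=951/37679: DF=(1 − 951/37679·(0.985200+0.947100+0.930700))/(1+951/37679) = 9049/10000 ≈ 0.904900
step 5 [5y] bond c/1=1/20: DF=(219539/200000 − 1/20·(0.985200+0.947100+0.930700+0.904900))/(1+1/20) = 433/500 ≈ 0.866000
step 6 [6y] bond c/1=17/400: DF=(4223009/4000000 − 17/400·(0.985200+0.947100+0.930700+0.904900+0.866000))/(1+17/400) = 4119/5000 ≈ 0.823800
step 7 [7y] bond c/1=3/50: DF=(293627/250000 − 3/50·(0.985200+0.947100+0.930700+0.904900+0.866000+0.823800))/(1+3/50) = 7991/10000 ≈ 0.799100
step 8 [8y] zero: DF = P = 7593/10000 ≈ 0.759300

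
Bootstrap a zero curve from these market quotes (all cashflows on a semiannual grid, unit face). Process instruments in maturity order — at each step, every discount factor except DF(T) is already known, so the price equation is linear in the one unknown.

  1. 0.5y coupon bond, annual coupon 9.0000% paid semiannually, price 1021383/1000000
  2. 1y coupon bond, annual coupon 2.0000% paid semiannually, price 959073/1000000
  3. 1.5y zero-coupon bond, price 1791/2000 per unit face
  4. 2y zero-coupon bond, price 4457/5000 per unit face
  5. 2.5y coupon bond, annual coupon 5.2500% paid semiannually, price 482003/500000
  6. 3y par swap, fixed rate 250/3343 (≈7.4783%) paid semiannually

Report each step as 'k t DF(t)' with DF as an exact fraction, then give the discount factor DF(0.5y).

step 1 [0.5y] bond c/2=9/200: DF=(1021383/1000000 − 9/200·(0))/(1+9/200) = 4887/5000 ≈ 0.977400
step 2 [1y] bond c/2=1/100: DF=(959073/1000000 − 1/100·(0.977400))/(1+1/100) = 9399/10000 ≈ 0.939900
step 3 [1.5y] zero: DF = P = 1791/2000 ≈ 0.895500
step 4 [2y] zero: DF = P = 4457/5000 ≈ 0.891400
step 5 [2.5y] bond c/2=21/800: DF=(482003/500000 − 21/800·(0.977400+0.939900+0.895500+0.891400))/(1+21/800) = 4223/5000 ≈ 0.844600
step 6 [3y] swap r/2=125/3343: DF=(1 − 125/3343·(0.977400+0.939900+0.895500+0.891400+0.844600))/(1+125/3343) = 4/5 ≈ 0.800000

1 1/2 4887/5000
2 1 9399/10000
3 3/2 1791/2000
4 2 4457/5000
5 5/2 4223/5000
6 3 4/5
DF(0.5y) = 4887/5000 ≈ 0.977400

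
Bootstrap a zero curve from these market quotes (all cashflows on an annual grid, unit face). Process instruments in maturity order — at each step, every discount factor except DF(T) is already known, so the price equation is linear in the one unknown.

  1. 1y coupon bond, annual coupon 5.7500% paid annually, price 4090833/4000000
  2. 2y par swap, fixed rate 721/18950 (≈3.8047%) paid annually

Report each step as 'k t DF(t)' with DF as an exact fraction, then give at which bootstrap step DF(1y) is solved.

step 1 [1y] bond c/1=23/400: DF=(4090833/4000000 − 23/400·(0))/(1+23/400) = 9671/10000 ≈ 0.967100
step 2 [2y] swap r/1=721/18950: DF=(1 − 721/18950·(0.967100))/(1+721/18950) = 9279/10000 ≈ 0.927900

1 1 9671/10000
2 2 9279/10000
DF(1y) is solved at step 1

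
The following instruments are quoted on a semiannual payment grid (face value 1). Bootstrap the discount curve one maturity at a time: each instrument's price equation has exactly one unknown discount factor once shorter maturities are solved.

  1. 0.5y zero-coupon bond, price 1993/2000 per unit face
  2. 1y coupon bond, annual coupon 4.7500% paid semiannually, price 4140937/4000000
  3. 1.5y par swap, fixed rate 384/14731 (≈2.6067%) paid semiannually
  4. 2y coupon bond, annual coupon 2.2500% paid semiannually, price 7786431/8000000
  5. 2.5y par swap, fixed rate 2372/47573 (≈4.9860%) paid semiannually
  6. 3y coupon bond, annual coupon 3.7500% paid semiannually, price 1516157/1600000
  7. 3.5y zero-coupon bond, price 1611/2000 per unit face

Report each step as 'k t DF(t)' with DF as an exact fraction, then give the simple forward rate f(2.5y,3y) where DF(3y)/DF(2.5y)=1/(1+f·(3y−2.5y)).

1 1/2 1993/2000
2 1 9881/10000
3 3/2 601/625
4 2 9297/10000
5 5/2 4407/5000
6 3 4213/5000
7 7/2 1611/2000
f(2.5y,3y) = ((4407/5000)/(4213/5000) − 1)/(1/2) = 388/4213 ≈ 9.2096%

step 1 [0.5y] zero: DF = P = 1993/2000 ≈ 0.996500
step 2 [1y] bond c/2=19/800: DF=(4140937/4000000 − 19/800·(0.996500))/(1+19/800) = 9881/10000 ≈ 0.988100
step 3 [1.5y] swap r/2=192/14731: DF=(1 − 192/14731·(0.996500+0.988100))/(1+192/14731) = 601/625 ≈ 0.961600
step 4 [2y] bond c/2=9/800: DF=(7786431/8000000 − 9/800·(0.996500+0.988100+0.961600))/(1+9/800) = 9297/10000 ≈ 0.929700
step 5 [2.5y] swap r/2=1186/47573: DF=(1 − 1186/47573·(0.996500+0.988100+0.961600+0.929700))/(1+1186/47573) = 4407/5000 ≈ 0.881400
step 6 [3y] bond c/2=3/160: DF=(1516157/1600000 − 3/160·(0.996500+0.988100+0.961600+0.929700+0.881400))/(1+3/160) = 4213/5000 ≈ 0.842600
step 7 [3.5y] zero: DF = P = 1611/2000 ≈ 0.805500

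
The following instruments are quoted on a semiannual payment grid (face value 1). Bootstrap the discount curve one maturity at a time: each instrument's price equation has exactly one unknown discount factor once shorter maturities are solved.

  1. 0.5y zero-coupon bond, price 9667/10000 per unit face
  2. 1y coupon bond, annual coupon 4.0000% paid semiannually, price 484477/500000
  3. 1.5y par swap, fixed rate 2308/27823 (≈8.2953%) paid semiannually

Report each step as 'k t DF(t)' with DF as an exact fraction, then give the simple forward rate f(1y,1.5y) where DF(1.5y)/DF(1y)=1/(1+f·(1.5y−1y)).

step 1 [0.5y] zero: DF = P = 9667/10000 ≈ 0.966700
step 2 [1y] bond c/2=1/50: DF=(484477/500000 − 1/50·(0.966700))/(1+1/50) = 931/1000 ≈ 0.931000
step 3 [1.5y] swap r/2=1154/27823: DF=(1 − 1154/27823·(0.966700+0.931000))/(1+1154/27823) = 4423/5000 ≈ 0.884600

1 1/2 9667/10000
2 1 931/1000
3 3/2 4423/5000
f(1y,1.5y) = ((931/1000)/(4423/5000) − 1)/(1/2) = 464/4423 ≈ 10.4906%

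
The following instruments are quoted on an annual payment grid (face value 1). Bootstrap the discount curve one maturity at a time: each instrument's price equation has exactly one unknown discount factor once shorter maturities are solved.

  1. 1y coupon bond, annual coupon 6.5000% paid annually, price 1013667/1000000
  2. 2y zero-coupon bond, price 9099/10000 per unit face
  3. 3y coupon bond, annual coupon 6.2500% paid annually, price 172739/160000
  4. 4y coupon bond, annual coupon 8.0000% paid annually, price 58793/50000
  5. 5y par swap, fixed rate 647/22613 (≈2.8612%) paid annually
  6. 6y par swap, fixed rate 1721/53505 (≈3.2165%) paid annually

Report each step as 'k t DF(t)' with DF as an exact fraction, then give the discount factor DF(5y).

step 1 [1y] bond c/1=13/200: DF=(1013667/1000000 − 13/200·(0))/(1+13/200) = 4759/5000 ≈ 0.951800
step 2 [2y] zero: DF = P = 9099/10000 ≈ 0.909900
step 3 [3y] bond c/1=1/16: DF=(172739/160000 − 1/16·(0.951800+0.909900))/(1+1/16) = 4533/5000 ≈ 0.906600
step 4 [4y] bond c/1=2/25: DF=(58793/50000 − 2/25·(0.951800+0.909900+0.906600))/(1+2/25) = 8837/10000 ≈ 0.883700
step 5 [5y] swap r/1=647/22613: DF=(1 − 647/22613·(0.951800+0.909900+0.906600+0.883700))/(1+647/22613) = 4353/5000 ≈ 0.870600
step 6 [6y] swap r/1=1721/53505: DF=(1 − 1721/53505·(0.951800+0.909900+0.906600+0.883700+0.870600))/(1+1721/53505) = 8279/10000 ≈ 0.827900

1 1 4759/5000
2 2 9099/10000
3 3 4533/5000
4 4 8837/10000
5 5 4353/5000
6 6 8279/10000
DF(5y) = 4353/5000 ≈ 0.870600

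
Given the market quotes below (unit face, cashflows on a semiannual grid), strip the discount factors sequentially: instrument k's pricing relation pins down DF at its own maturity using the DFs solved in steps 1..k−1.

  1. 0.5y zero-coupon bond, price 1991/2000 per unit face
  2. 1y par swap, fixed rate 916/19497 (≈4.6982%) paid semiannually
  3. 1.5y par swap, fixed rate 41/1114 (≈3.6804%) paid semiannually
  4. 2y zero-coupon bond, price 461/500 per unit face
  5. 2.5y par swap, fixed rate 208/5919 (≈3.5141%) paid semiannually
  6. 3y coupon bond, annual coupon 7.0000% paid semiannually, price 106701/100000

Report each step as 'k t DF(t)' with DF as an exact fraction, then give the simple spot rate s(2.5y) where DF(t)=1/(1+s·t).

step 1 [0.5y] zero: DF = P = 1991/2000 ≈ 0.995500
step 2 [1y] swap r/2=458/19497: DF=(1 − 458/19497·(0.995500))/(1+458/19497) = 4771/5000 ≈ 0.954200
step 3 [1.5y] swap r/2=41/2228: DF=(1 − 41/2228·(0.995500+0.954200))/(1+41/2228) = 9467/10000 ≈ 0.946700
step 4 [2y] zero: DF = P = 461/500 ≈ 0.922000
step 5 [2.5y] swap r/2=104/5919: DF=(1 − 104/5919·(0.995500+0.954200+0.946700+0.922000))/(1+104/5919) = 573/625 ≈ 0.916800
step 6 [3y] bond c/2=7/200: DF=(106701/100000 − 7/200·(0.995500+0.954200+0.946700+0.922000+0.916800))/(1+7/200) = 2177/2500 ≈ 0.870800

1 1/2 1991/2000
2 1 4771/5000
3 3/2 9467/10000
4 2 461/500
5 5/2 573/625
6 3 2177/2500
s(2.5y) = (1/(573/625) − 1)/(5/2) = 104/2865 ≈ 3.6300%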